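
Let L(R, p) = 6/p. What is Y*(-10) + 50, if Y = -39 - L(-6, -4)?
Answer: 425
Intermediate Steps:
Y = -75/2 (Y = -39 - 6/(-4) = -39 - 6*(-1)/4 = -39 - 1*(-3/2) = -39 + 3/2 = -75/2 ≈ -37.500)
Y*(-10) + 50 = -75/2*(-10) + 50 = 375 + 50 = 425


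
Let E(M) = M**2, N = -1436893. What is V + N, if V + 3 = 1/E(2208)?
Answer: -7005247340543/4875264 ≈ -1.4369e+6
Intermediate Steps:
V = -14625791/4875264 (V = -3 + 1/(2208**2) = -3 + 1/4875264 = -14625791/4875264 ≈ -3.0000)
V + N = -14625791/4875264 - 1436893 = -7005247340543/4875264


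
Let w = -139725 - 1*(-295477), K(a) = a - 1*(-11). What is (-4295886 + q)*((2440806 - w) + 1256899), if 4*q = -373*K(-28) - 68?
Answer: -60841086550263/4 ≈ -1.5210e+13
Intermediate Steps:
K(a) = 11 + a (K(a) = a + 11 = 11 + a)
w = 155752 (w = -139725 + 295477 = 155752)
q = 6273/4 (q = (-373*(11 - 28) - 68)/4 = (-373*(-17) - 68)/4 = (6341 - 68)/4 = (1/4)*6273 = 6273/4 ≈ 1568.3)
(-4295886 + q)*((2440806 - w) + 1256899) = (-4295886 + 6273/4)*((2440806 - 1*155752) + 1256899) = -17177271*((2440806 - 155752) + 1256899)/4 = -17177271*(2285054 + 1256899)/4 = -17177271/4*3541953 = -60841086550263/4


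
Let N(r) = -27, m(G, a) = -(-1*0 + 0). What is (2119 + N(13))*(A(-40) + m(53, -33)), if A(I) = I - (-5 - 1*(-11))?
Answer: -96232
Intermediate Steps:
m(G, a) = 0 (m(G, a) = -(0 + 0) = -1*0 = 0)
A(I) = -6 + I (A(I) = I - (-5 + 11) = I - 1*6 = I - 6 = -6 + I)
(2119 + N(13))*(A(-40) + m(53, -33)) = (2119 - 27)*((-6 - 40) + 0) = 2092*(-46 + 0) = 2092*(-46) = -96232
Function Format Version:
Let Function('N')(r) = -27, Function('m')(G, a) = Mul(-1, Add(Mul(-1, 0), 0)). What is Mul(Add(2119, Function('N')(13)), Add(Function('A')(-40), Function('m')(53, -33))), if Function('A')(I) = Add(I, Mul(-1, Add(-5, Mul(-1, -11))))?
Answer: -96232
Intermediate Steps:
Function('m')(G, a) = 0 (Function('m')(G, a) = Mul(-1, Add(0, 0)) = Mul(-1, 0) = 0)
Function('A')(I) = Add(-6, I) (Function('A')(I) = Add(I, Mul(-1, Add(-5, 11))) = Add(I, Mul(-1, 6)) = Add(I, -6) = Add(-6, I))
Mul(Add(2119, Function('N')(13)), Add(Function('A')(-40), Function('m')(53, -33))) = Mul(Add(2119, -27), Add(Add(-6, -40), 0)) = Mul(2092, Add(-46, 0)) = Mul(2092, -46) = -96232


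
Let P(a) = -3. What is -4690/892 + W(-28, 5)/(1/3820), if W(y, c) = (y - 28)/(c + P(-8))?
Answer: -47706505/446 ≈ -1.0697e+5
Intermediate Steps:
W(y, c) = (-28 + y)/(-3 + c) (W(y, c) = (y - 28)/(c - 3) = (-28 + y)/(-3 + c))
-4690/892 + W(-28, 5)/(1/3820) = -4690/892 + ((-28 - 28)/(-3 + 5))/(1/3820) = -4690*1/892 + (-56/2)/(1/3820) = -2345/446 + ((½)*(-56))*3820 = -2345/446 - 28*3820 = -2345/446 - 106960 = -47706505/446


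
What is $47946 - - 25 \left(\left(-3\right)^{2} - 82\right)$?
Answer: $46121$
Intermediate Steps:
$47946 - - 25 \left(\left(-3\right)^{2} - 82\right) = 47946 - - 25 \left(9 - 82\right) = 47946 - \left(-25\right) \left(-73\right) = 47946 - 1825 = 46121$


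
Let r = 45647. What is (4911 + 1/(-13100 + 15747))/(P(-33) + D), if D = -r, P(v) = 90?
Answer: -12999418/120589379 ≈ -0.10780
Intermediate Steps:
D = -45647 (D = -1*45647 = -45647)
(4911 + 1/(-13100 + 15747))/(P(-33) + D) = (4911 + 1/(-13100 + 15747))/(90 - 45647) = (4911 + 1/2647)/(-45557) = (4911 + 1/2647)*(-1/45557) = (12999418/2647)*(-1/45557) = -12999418/120589379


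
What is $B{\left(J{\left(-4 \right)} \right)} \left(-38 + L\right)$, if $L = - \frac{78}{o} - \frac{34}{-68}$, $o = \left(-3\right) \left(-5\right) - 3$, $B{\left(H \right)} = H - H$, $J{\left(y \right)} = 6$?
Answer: $0$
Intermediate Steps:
$B{\left(H \right)} = 0$
$o = 12$ ($o = 15 - 3 = 12$)
$L = -6$ ($L = - \frac{78}{12} - \frac{34}{-68} = \left(-78\right) \frac{1}{12} - - \frac{1}{2} = - \frac{13}{2} + \frac{1}{2} = -6$)
$B{\left(J{\left(-4 \right)} \right)} \left(-38 + L\right) = 0 \left(-38 - 6\right) = 0 \left(-44\right) = 0$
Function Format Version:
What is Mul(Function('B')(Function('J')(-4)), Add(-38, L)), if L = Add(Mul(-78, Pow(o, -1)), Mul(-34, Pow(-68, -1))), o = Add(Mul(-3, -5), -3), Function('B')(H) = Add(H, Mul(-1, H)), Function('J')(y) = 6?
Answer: 0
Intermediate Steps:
Function('B')(H) = 0
o = 12 (o = Add(15, -3) = 12)
L = -6 (L = Add(Mul(-78, Pow(12, -1)), Mul(-34, Pow(-68, -1))) = Add(Mul(-78, Rational(1, 12)), Mul(-34, Rational(-1, 68))) = Add(Rational(-13, 2), Rational(1, 2)) = -6)
Mul(Function('B')(Function('J')(-4)), Add(-38, L)) = Mul(0, Add(-38, -6)) = Mul(0, -44) = 0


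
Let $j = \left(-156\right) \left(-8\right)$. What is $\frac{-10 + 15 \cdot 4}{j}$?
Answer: $\frac{25}{624} \approx 0.040064$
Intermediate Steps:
$j = 1248$
$\frac{-10 + 15 \cdot 4}{j} = \frac{-10 + 15 \cdot 4}{1248} = \left(-10 + 60\right) \frac{1}{1248} = 50 \cdot \frac{1}{1248} = \frac{25}{624}$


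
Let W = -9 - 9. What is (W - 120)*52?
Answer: -7176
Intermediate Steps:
W = -18
(W - 120)*52 = (-18 - 120)*52 = -138*52 = -7176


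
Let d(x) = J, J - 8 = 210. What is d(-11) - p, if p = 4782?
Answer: -4564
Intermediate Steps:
J = 218 (J = 8 + 210 = 218)
d(x) = 218
d(-11) - p = 218 - 1*4782 = 218 - 4782 = -4564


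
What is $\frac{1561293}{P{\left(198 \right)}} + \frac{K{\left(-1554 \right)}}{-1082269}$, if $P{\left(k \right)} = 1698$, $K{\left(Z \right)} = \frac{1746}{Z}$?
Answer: $\frac{145880801690907}{158654141786} \approx 919.49$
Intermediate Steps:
$\frac{1561293}{P{\left(198 \right)}} + \frac{K{\left(-1554 \right)}}{-1082269} = \frac{1561293}{1698} + \frac{1746 \frac{1}{-1554}}{-1082269} = 1561293 \cdot \frac{1}{1698} + 1746 \left(- \frac{1}{1554}\right) \left(- \frac{1}{1082269}\right) = \frac{520431}{566} - - \frac{291}{280307671} = \frac{520431}{566} + \frac{291}{280307671} = \frac{145880801690907}{158654141786}$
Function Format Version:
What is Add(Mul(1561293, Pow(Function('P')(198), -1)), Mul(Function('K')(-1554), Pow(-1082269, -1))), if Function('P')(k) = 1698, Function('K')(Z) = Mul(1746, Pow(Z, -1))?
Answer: Rational(145880801690907, 158654141786) ≈ 919.49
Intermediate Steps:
Add(Mul(1561293, Pow(Function('P')(198), -1)), Mul(Function('K')(-1554), Pow(-1082269, -1))) = Add(Mul(1561293, Pow(1698, -1)), Mul(Mul(1746, Pow(-1554, -1)), Pow(-1082269, -1))) = Add(Mul(1561293, Rational(1, 1698)), Mul(Mul(1746, Rational(-1, 1554)), Rational(-1, 1082269))) = Add(Rational(520431, 566), Mul(Rational(-291, 259), Rational(-1, 1082269))) = Add(Rational(520431, 566), Rational(291, 280307671)) = Rational(145880801690907, 158654141786)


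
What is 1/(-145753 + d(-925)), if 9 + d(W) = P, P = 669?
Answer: -1/145093 ≈ -6.8921e-6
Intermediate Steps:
d(W) = 660 (d(W) = -9 + 669 = 660)
1/(-145753 + d(-925)) = 1/(-145753 + 660) = 1/(-145093) = -1/145093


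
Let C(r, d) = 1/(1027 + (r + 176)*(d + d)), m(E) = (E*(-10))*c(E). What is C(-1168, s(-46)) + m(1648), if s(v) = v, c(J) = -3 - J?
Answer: 2511097827681/92291 ≈ 2.7208e+7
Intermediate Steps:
m(E) = -10*E*(-3 - E) (m(E) = (E*(-10))*(-3 - E) = (-10*E)*(-3 - E) = -10*E*(-3 - E))
C(r, d) = 1/(1027 + 2*d*(176 + r)) (C(r, d) = 1/(1027 + (176 + r)*(2*d)) = 1/(1027 + 2*d*(176 + r)))
C(-1168, s(-46)) + m(1648) = 1/(1027 + 352*(-46) + 2*(-46)*(-1168)) + 10*1648*(3 + 1648) = 1/(1027 - 16192 + 107456) + 10*1648*1651 = 1/92291 + 27208480 = 2511097827681/92291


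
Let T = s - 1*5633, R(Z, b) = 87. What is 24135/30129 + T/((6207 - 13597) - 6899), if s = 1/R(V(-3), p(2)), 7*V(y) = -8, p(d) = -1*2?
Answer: 1356623495/1134989559 ≈ 1.1953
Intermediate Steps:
p(d) = -2
V(y) = -8/7 (V(y) = (⅐)*(-8) = -8/7)
s = 1/87 ≈ 0.011494
T = -490070/87 (T = 1/87 - 1*5633 = 1/87 - 5633 = -490070/87 ≈ -5633.0)
24135/30129 + T/((6207 - 13597) - 6899) = 24135/30129 - 490070/(87*((6207 - 13597) - 6899)) = 24135*(1/30129) - 490070/(87*(-7390 - 6899)) = 8045/10043 - 490070/87/(-14289) = 8045/10043 - 490070/87*(-1/14289) = 8045/10043 + 490070/1243143 = 1356623495/1134989559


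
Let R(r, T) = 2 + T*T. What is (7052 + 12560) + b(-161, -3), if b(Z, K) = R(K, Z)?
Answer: 45535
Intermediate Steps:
R(r, T) = 2 + T**2
b(Z, K) = 2 + Z**2
(7052 + 12560) + b(-161, -3) = (7052 + 12560) + (2 + (-161)**2) = 19612 + (2 + 25921) = 19612 + 25923 = 45535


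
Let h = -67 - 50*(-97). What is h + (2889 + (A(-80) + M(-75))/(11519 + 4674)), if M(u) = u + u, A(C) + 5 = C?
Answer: 124232461/16193 ≈ 7672.0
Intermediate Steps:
A(C) = -5 + C
M(u) = 2*u
h = 4783 (h = -67 + 4850 = 4783)
h + (2889 + (A(-80) + M(-75))/(11519 + 4674)) = 4783 + (2889 + ((-5 - 80) + 2*(-75))/(11519 + 4674)) = 4783 + (2889 + (-85 - 150)/16193) = 4783 + (2889 - 235*1/16193) = 4783 + (2889 - 235/16193) = 4783 + 46781342/16193 = 124232461/16193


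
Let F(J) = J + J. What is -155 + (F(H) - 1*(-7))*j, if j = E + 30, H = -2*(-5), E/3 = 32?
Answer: 3247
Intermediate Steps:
E = 96 (E = 3*32 = 96)
H = 10
F(J) = 2*J
j = 126 (j = 96 + 30 = 126)
-155 + (F(H) - 1*(-7))*j = -155 + (2*10 - 1*(-7))*126 = -155 + (20 + 7)*126 = -155 + 27*126 = -155 + 3402 = 3247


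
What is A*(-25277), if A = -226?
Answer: 5712602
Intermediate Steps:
A*(-25277) = -226*(-25277) = 5712602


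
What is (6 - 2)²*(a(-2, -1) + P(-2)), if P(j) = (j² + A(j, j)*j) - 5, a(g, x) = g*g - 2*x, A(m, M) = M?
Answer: 144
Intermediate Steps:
a(g, x) = g² - 2*x
P(j) = -5 + 2*j² (P(j) = (j² + j*j) - 5 = (j² + j²) - 5 = 2*j² - 5 = -5 + 2*j²)
(6 - 2)²*(a(-2, -1) + P(-2)) = (6 - 2)²*(((-2)² - 2*(-1)) + (-5 + 2*(-2)²)) = 4²*((4 + 2) + (-5 + 2*4)) = 16*(6 + (-5 + 8)) = 16*(6 + 3) = 16*9 = 144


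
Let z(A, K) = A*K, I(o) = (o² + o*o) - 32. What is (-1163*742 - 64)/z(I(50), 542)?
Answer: -47945/149592 ≈ -0.32051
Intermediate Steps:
I(o) = -32 + 2*o² (I(o) = (o² + o²) - 32 = 2*o² - 32 = -32 + 2*o²)
(-1163*742 - 64)/z(I(50), 542) = (-1163*742 - 64)/(((-32 + 2*50²)*542)) = (-862946 - 64)/(((-32 + 2*2500)*542)) = -863010*1/(542*(-32 + 5000)) = -863010/(4968*542) = -863010/2692656 = -863010*1/2692656 = -47945/149592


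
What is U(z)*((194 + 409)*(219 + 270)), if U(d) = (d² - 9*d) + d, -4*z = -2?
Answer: -4423005/4 ≈ -1.1058e+6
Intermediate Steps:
z = ½ (z = -¼*(-2) = ½ ≈ 0.50000)
U(d) = d² - 8*d
U(z)*((194 + 409)*(219 + 270)) = ((-8 + ½)/2)*((194 + 409)*(219 + 270)) = ((½)*(-15/2))*(603*489) = -15/4*294867 = -4423005/4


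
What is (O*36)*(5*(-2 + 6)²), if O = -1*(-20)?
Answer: 57600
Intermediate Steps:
O = 20
(O*36)*(5*(-2 + 6)²) = (20*36)*(5*(-2 + 6)²) = 720*(5*4²) = 720*(5*16) = 720*80 = 57600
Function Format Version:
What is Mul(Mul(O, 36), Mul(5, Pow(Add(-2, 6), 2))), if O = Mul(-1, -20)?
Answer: 57600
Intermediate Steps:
O = 20
Mul(Mul(O, 36), Mul(5, Pow(Add(-2, 6), 2))) = Mul(Mul(20, 36), Mul(5, Pow(Add(-2, 6), 2))) = Mul(720, Mul(5, Pow(4, 2))) = Mul(720, Mul(5, 16)) = Mul(720, 80) = 57600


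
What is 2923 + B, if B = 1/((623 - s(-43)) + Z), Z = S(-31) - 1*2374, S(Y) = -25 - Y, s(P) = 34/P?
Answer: 219227880/75001 ≈ 2923.0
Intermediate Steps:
Z = -2368 (Z = (-25 - 1*(-31)) - 1*2374 = (-25 + 31) - 2374 = 6 - 2374 = -2368)
B = -43/75001 (B = 1/((623 - 34/(-43)) - 2368) = 1/((623 - 34*(-1)/43) - 2368) = 1/((623 - 1*(-34/43)) - 2368) = 1/((623 + 34/43) - 2368) = 1/(26823/43 - 2368) = 1/(-75001/43) = -43/75001 ≈ -0.00057333)
2923 + B = 2923 - 43/75001 = 219227880/75001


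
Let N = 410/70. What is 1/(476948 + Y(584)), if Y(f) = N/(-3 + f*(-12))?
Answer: 1197/570906755 ≈ 2.0967e-6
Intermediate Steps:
N = 41/7 (N = 410*(1/70) = 41/7 ≈ 5.8571)
Y(f) = 41/(7*(-3 - 12*f)) (Y(f) = 41/(7*(-3 + f*(-12))) = 41/(7*(-3 - 12*f)))
1/(476948 + Y(584)) = 1/(476948 - 41/(21 + 84*584)) = 1/(476948 - 41/(21 + 49056)) = 1/(476948 - 41/49077) = 1/(476948 - 41*1/49077) = 1/(476948 - 1/1197) = 1/(570906755/1197) = 1197/570906755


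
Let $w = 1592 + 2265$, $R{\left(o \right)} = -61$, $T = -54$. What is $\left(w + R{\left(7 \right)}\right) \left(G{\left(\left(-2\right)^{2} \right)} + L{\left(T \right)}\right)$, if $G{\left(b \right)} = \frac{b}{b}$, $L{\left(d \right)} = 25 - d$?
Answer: $303680$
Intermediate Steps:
$w = 3857$
$G{\left(b \right)} = 1$
$\left(w + R{\left(7 \right)}\right) \left(G{\left(\left(-2\right)^{2} \right)} + L{\left(T \right)}\right) = \left(3857 - 61\right) \left(1 + \left(25 - -54\right)\right) = 3796 \left(1 + \left(25 + 54\right)\right) = 3796 \left(1 + 79\right) = 3796 \cdot 80 = 303680$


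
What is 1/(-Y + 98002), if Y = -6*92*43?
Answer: 1/121738 ≈ 8.2144e-6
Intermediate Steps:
Y = -23736 (Y = -552*43 = -23736)
1/(-Y + 98002) = 1/(-1*(-23736) + 98002) = 1/(23736 + 98002) = 1/121738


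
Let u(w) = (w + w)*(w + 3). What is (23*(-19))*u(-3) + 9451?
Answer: 9451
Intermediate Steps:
u(w) = 2*w*(3 + w) (u(w) = (2*w)*(3 + w) = 2*w*(3 + w))
(23*(-19))*u(-3) + 9451 = (23*(-19))*(2*(-3)*(3 - 3)) + 9451 = -874*(-3)*0 + 9451 = -437*0 + 9451 = 0 + 9451 = 9451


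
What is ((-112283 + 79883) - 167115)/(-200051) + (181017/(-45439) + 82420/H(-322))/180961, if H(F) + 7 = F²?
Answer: 170084232100093996166/170544179189701858233 ≈ 0.99730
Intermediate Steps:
H(F) = -7 + F²
((-112283 + 79883) - 167115)/(-200051) + (181017/(-45439) + 82420/H(-322))/180961 = ((-112283 + 79883) - 167115)/(-200051) + (181017/(-45439) + 82420/(-7 + (-322)²))/180961 = (-32400 - 167115)*(-1/200051) + (181017*(-1/45439) + 82420/(-7 + 103684))*(1/180961) = -199515*(-1/200051) + (-181017/45439 + 82420/103677)*(1/180961) = 199515/200051 + (-181017/45439 + 82420*(1/103677))*(1/180961) = 199515/200051 + (-181017/45439 + 82420/103677)*(1/180961) = 199515/200051 - 15022217129/4710979203*1/180961 = 199515/200051 - 15022217129/852503507554083 = 170084232100093996166/170544179189701858233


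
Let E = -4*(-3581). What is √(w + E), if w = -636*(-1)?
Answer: 4*√935 ≈ 122.31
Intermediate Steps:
w = 636
E = 14324
√(w + E) = √(636 + 14324) = √14960 = 4*√935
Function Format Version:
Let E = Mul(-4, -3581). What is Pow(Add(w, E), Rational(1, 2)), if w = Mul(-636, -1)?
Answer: Mul(4, Pow(935, Rational(1, 2))) ≈ 122.31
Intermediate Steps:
w = 636
E = 14324
Pow(Add(w, E), Rational(1, 2)) = Pow(Add(636, 14324), Rational(1, 2)) = Pow(14960, Rational(1, 2)) = Mul(4, Pow(935, Rational(1, 2)))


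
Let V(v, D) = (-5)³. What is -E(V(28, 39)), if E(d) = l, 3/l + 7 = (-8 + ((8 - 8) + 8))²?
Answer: 3/7 ≈ 0.42857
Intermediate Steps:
V(v, D) = -125
l = -3/7 (l = 3/(-7 + (-8 + ((8 - 8) + 8))²) = 3/(-7 + (-8 + (0 + 8))²) = 3/(-7 + (-8 + 8)²) = 3/(-7 + 0²) = 3/(-7 + 0) = 3/(-7) = 3*(-⅐) = -3/7 ≈ -0.42857)
E(d) = -3/7
-E(V(28, 39)) = -1*(-3/7) = 3/7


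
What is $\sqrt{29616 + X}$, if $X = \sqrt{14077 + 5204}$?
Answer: $\sqrt{29616 + \sqrt{19281}} \approx 172.5$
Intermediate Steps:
$X = \sqrt{19281} \approx 138.86$
$\sqrt{29616 + X} = \sqrt{29616 + \sqrt{19281}}$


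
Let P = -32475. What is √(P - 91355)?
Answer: I*√123830 ≈ 351.9*I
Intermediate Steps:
√(P - 91355) = √(-32475 - 91355) = √(-123830) = I*√123830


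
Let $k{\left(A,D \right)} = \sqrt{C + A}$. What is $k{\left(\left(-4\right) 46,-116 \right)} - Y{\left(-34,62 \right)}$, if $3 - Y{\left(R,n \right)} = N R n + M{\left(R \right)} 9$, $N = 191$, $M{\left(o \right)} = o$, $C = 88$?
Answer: $-402937 + 4 i \sqrt{6} \approx -4.0294 \cdot 10^{5} + 9.798 i$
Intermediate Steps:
$k{\left(A,D \right)} = \sqrt{88 + A}$
$Y{\left(R,n \right)} = 3 - 9 R - 191 R n$ ($Y{\left(R,n \right)} = 3 - \left(191 R n + R 9\right) = 3 - \left(191 R n + 9 R\right) = 3 - \left(9 R + 191 R n\right) = 3 - 9 R - 191 R n$)
$k{\left(\left(-4\right) 46,-116 \right)} - Y{\left(-34,62 \right)} = \sqrt{88 - 184} - \left(3 - -306 - \left(-6494\right) 62\right) = \sqrt{88 - 184} - \left(3 + 306 + 402628\right) = \sqrt{-96} - 402937 = 4 i \sqrt{6} - 402937 = -402937 + 4 i \sqrt{6}$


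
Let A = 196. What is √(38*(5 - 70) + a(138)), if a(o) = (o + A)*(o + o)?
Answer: √89714 ≈ 299.52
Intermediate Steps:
a(o) = 2*o*(196 + o) (a(o) = (o + 196)*(o + o) = (196 + o)*(2*o) = 2*o*(196 + o))
√(38*(5 - 70) + a(138)) = √(38*(5 - 70) + 2*138*(196 + 138)) = √(38*(-65) + 2*138*334) = √(-2470 + 92184) = √89714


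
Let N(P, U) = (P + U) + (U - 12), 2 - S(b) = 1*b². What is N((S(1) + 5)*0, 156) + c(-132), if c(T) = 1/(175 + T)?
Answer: 12901/43 ≈ 300.02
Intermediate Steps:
S(b) = 2 - b²
N(P, U) = -12 + P + 2*U (N(P, U) = (P + U) + (-12 + U) = -12 + P + 2*U)
N((S(1) + 5)*0, 156) + c(-132) = (-12 + ((2 - 1*1²) + 5)*0 + 2*156) + 1/(175 - 132) = (-12 + ((2 - 1*1) + 5)*0 + 312) + 1/43 = (-12 + ((2 - 1) + 5)*0 + 312) + 1/43 = (-12 + (1 + 5)*0 + 312) + 1/43 = (-12 + 6*0 + 312) + 1/43 = (-12 + 0 + 312) + 1/43 = 300 + 1/43 = 12901/43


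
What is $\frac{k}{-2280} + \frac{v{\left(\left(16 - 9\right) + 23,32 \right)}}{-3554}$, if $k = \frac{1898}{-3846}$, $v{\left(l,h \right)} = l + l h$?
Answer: $- \frac{2168611427}{7791149880} \approx -0.27834$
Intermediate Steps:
$v{\left(l,h \right)} = l + h l$
$k = - \frac{949}{1923}$ ($k = 1898 \left(- \frac{1}{3846}\right) = - \frac{949}{1923} \approx -0.4935$)
$\frac{k}{-2280} + \frac{v{\left(\left(16 - 9\right) + 23,32 \right)}}{-3554} = - \frac{949}{1923 \left(-2280\right)} + \frac{\left(\left(16 - 9\right) + 23\right) \left(1 + 32\right)}{-3554} = \left(- \frac{949}{1923}\right) \left(- \frac{1}{2280}\right) + \left(7 + 23\right) 33 \left(- \frac{1}{3554}\right) = \frac{949}{4384440} + 30 \cdot 33 \left(- \frac{1}{3554}\right) = \frac{949}{4384440} + 990 \left(- \frac{1}{3554}\right) = \frac{949}{4384440} - \frac{495}{1777} = - \frac{2168611427}{7791149880}$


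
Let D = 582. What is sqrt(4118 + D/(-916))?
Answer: sqrt(863674874)/458 ≈ 64.167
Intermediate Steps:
sqrt(4118 + D/(-916)) = sqrt(4118 + 582/(-916)) = sqrt(4118 + 582*(-1/916)) = sqrt(4118 - 291/458) = sqrt(1885753/458) = sqrt(863674874)/458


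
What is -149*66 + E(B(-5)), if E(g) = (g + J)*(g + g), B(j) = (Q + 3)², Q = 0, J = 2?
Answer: -9636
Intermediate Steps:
B(j) = 9 (B(j) = (0 + 3)² = 3² = 9)
E(g) = 2*g*(2 + g) (E(g) = (g + 2)*(g + g) = (2 + g)*(2*g) = 2*g*(2 + g))
-149*66 + E(B(-5)) = -149*66 + 2*9*(2 + 9) = -9834 + 2*9*11 = -9834 + 198 = -9636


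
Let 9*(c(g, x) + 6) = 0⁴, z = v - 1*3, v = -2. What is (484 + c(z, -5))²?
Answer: 228484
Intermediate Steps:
z = -5 (z = -2 - 1*3 = -2 - 3 = -5)
c(g, x) = -6 (c(g, x) = -6 + (⅑)*0⁴ = -6 + (⅑)*0 = -6 + 0 = -6)
(484 + c(z, -5))² = (484 - 6)² = 478² = 228484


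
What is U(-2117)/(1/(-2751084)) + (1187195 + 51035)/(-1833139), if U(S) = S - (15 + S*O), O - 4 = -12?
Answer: 103289151661598/1969 ≈ 5.2458e+10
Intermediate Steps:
O = -8 (O = 4 - 12 = -8)
U(S) = -15 + 9*S (U(S) = S - (15 + S*(-8)) = S - (15 - 8*S) = S + (-15 + 8*S) = -15 + 9*S)
U(-2117)/(1/(-2751084)) + (1187195 + 51035)/(-1833139) = (-15 + 9*(-2117))/(1/(-2751084)) + (1187195 + 51035)/(-1833139) = (-15 - 19053)/(-1/2751084) + 1238230*(-1/1833139) = -19068*(-2751084) - 1330/1969 = 52457669712 - 1330/1969 = 103289151661598/1969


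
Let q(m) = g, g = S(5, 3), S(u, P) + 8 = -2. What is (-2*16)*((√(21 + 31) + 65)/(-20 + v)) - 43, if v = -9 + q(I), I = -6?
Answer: 31/3 + 64*√13/39 ≈ 16.250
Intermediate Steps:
S(u, P) = -10 (S(u, P) = -8 - 2 = -10)
g = -10
q(m) = -10
v = -19 (v = -9 - 10 = -19)
(-2*16)*((√(21 + 31) + 65)/(-20 + v)) - 43 = (-2*16)*((√(21 + 31) + 65)/(-20 - 19)) - 43 = -32*(√52 + 65)/(-39) - 43 = -32*(2*√13 + 65)*(-1)/39 - 43 = -32*(65 + 2*√13)*(-1)/39 - 43 = -32*(-5/3 - 2*√13/39) - 43 = (160/3 + 64*√13/39) - 43 = 31/3 + 64*√13/39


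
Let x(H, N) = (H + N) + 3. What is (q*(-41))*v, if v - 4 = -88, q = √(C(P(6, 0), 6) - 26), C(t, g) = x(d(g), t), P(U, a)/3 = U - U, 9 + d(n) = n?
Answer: 3444*I*√26 ≈ 17561.0*I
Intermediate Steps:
d(n) = -9 + n
P(U, a) = 0 (P(U, a) = 3*(U - U) = 3*0 = 0)
x(H, N) = 3 + H + N
C(t, g) = -6 + g + t (C(t, g) = 3 + (-9 + g) + t = -6 + g + t)
q = I*√26 (q = √((-6 + 6 + 0) - 26) = √(0 - 26) = √(-26) = I*√26 ≈ 5.099*I)
v = -84 (v = 4 - 88 = -84)
(q*(-41))*v = ((I*√26)*(-41))*(-84) = -41*I*√26*(-84) = 3444*I*√26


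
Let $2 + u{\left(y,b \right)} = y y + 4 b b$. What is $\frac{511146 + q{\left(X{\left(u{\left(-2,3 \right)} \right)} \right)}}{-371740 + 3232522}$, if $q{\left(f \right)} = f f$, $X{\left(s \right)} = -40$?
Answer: $\frac{256373}{1430391} \approx 0.17923$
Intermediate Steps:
$u{\left(y,b \right)} = -2 + y^{2} + 4 b^{2}$ ($u{\left(y,b \right)} = -2 + \left(y y + 4 b b\right) = -2 + \left(y^{2} + 4 b^{2}\right) = -2 + y^{2} + 4 b^{2}$)
$q{\left(f \right)} = f^{2}$
$\frac{511146 + q{\left(X{\left(u{\left(-2,3 \right)} \right)} \right)}}{-371740 + 3232522} = \frac{511146 + \left(-40\right)^{2}}{-371740 + 3232522} = \frac{511146 + 1600}{2860782} = 512746 \cdot \frac{1}{2860782} = \frac{256373}{1430391}$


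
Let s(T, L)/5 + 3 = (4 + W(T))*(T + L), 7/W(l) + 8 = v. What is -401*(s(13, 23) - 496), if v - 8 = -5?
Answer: 17243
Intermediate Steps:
v = 3 (v = 8 - 5 = 3)
W(l) = -7/5 (W(l) = 7/(-8 + 3) = 7/(-5) = 7*(-⅕) = -7/5)
s(T, L) = -15 + 13*L + 13*T (s(T, L) = -15 + 5*((4 - 7/5)*(T + L)) = -15 + 5*(13*(L + T)/5) = -15 + 5*(13*L/5 + 13*T/5) = -15 + (13*L + 13*T) = -15 + 13*L + 13*T)
-401*(s(13, 23) - 496) = -401*((-15 + 13*23 + 13*13) - 496) = -401*((-15 + 299 + 169) - 496) = -401*(453 - 496) = -401*(-43) = 17243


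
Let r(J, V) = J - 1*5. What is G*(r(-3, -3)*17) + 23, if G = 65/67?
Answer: -7299/67 ≈ -108.94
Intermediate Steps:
r(J, V) = -5 + J (r(J, V) = J - 5 = -5 + J)
G = 65/67 (G = 65*(1/67) = 65/67 ≈ 0.97015)
G*(r(-3, -3)*17) + 23 = 65*((-5 - 3)*17)/67 + 23 = 65*(-8*17)/67 + 23 = (65/67)*(-136) + 23 = -8840/67 + 23 = -7299/67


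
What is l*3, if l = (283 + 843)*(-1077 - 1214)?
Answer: -7738998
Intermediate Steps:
l = -2579666 (l = 1126*(-2291) = -2579666)
l*3 = -2579666*3 = -7738998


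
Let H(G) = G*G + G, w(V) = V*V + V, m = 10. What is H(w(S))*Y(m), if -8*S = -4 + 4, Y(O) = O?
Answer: 0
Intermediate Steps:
S = 0 (S = -(-4 + 4)/8 = -⅛*0 = 0)
w(V) = V + V² (w(V) = V² + V = V + V²)
H(G) = G + G² (H(G) = G² + G = G + G²)
H(w(S))*Y(m) = ((0*(1 + 0))*(1 + 0*(1 + 0)))*10 = ((0*1)*(1 + 0*1))*10 = (0*(1 + 0))*10 = (0*1)*10 = 0*10 = 0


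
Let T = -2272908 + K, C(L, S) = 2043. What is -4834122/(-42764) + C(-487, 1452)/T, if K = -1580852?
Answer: 4657364657967/41200548160 ≈ 113.04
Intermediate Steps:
T = -3853760 (T = -2272908 - 1580852 = -3853760)
-4834122/(-42764) + C(-487, 1452)/T = -4834122/(-42764) + 2043/(-3853760) = -4834122*(-1/42764) + 2043*(-1/3853760) = 2417061/21382 - 2043/3853760 = 4657364657967/41200548160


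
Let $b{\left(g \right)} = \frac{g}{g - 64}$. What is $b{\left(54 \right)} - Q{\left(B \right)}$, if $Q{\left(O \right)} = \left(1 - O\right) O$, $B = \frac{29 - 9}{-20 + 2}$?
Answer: $- \frac{1237}{405} \approx -3.0543$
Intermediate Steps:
$b{\left(g \right)} = \frac{g}{-64 + g}$
$B = - \frac{10}{9}$ ($B = \frac{20}{-18} = 20 \left(- \frac{1}{18}\right) = - \frac{10}{9} \approx -1.1111$)
$Q{\left(O \right)} = O \left(1 - O\right)$
$b{\left(54 \right)} - Q{\left(B \right)} = \frac{54}{-64 + 54} - - \frac{10 \left(1 - - \frac{10}{9}\right)}{9} = \frac{54}{-10} - - \frac{10 \left(1 + \frac{10}{9}\right)}{9} = 54 \left(- \frac{1}{10}\right) - \left(- \frac{10}{9}\right) \frac{19}{9} = - \frac{27}{5} - - \frac{190}{81} = - \frac{27}{5} + \frac{190}{81} = - \frac{1237}{405}$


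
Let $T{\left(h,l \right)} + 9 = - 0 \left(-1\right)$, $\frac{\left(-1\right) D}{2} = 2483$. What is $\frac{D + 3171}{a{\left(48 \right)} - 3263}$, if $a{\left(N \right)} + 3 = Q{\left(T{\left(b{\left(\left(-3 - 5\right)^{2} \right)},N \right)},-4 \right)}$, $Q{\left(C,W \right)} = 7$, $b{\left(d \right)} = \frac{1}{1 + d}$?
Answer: $\frac{1795}{3259} \approx 0.55078$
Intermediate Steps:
$D = -4966$ ($D = \left(-2\right) 2483 = -4966$)
$T{\left(h,l \right)} = -9$ ($T{\left(h,l \right)} = -9 - 0 \left(-1\right) = -9 - 0 = -9 + 0 = -9$)
$a{\left(N \right)} = 4$ ($a{\left(N \right)} = -3 + 7 = 4$)
$\frac{D + 3171}{a{\left(48 \right)} - 3263} = \frac{-4966 + 3171}{4 - 3263} = - \frac{1795}{-3259} = \left(-1795\right) \left(- \frac{1}{3259}\right) = \frac{1795}{3259}$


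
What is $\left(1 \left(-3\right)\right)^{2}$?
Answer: $9$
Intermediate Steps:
$\left(1 \left(-3\right)\right)^{2} = \left(-3\right)^{2} = 9$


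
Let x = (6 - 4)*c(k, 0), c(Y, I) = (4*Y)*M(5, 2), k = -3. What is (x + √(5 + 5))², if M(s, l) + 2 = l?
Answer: 10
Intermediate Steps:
M(s, l) = -2 + l
c(Y, I) = 0 (c(Y, I) = (4*Y)*(-2 + 2) = (4*Y)*0 = 0)
x = 0 (x = (6 - 4)*0 = 2*0 = 0)
(x + √(5 + 5))² = (0 + √(5 + 5))² = (0 + √10)² = (√10)² = 10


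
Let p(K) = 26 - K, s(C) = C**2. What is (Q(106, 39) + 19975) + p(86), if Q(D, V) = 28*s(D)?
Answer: 334523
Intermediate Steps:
Q(D, V) = 28*D**2
(Q(106, 39) + 19975) + p(86) = (28*106**2 + 19975) + (26 - 1*86) = (28*11236 + 19975) + (26 - 86) = (314608 + 19975) - 60 = 334583 - 60 = 334523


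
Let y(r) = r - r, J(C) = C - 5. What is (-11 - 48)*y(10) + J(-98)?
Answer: -103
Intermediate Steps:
J(C) = -5 + C
y(r) = 0
(-11 - 48)*y(10) + J(-98) = (-11 - 48)*0 + (-5 - 98) = -59*0 - 103 = 0 - 103 = -103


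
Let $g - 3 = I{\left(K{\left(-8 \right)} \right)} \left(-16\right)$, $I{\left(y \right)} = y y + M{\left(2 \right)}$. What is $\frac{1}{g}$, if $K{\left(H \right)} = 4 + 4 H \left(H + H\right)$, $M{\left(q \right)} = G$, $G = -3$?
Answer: $- \frac{1}{4260045} \approx -2.3474 \cdot 10^{-7}$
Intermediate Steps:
$M{\left(q \right)} = -3$
$K{\left(H \right)} = 4 + 8 H^{2}$ ($K{\left(H \right)} = 4 + 4 H 2 H = 4 + 4 \cdot 2 H^{2} = 4 + 8 H^{2}$)
$I{\left(y \right)} = -3 + y^{2}$ ($I{\left(y \right)} = y y - 3 = y^{2} - 3 = -3 + y^{2}$)
$g = -4260045$ ($g = 3 + \left(-3 + \left(4 + 8 \left(-8\right)^{2}\right)^{2}\right) \left(-16\right) = 3 + \left(-3 + \left(4 + 8 \cdot 64\right)^{2}\right) \left(-16\right) = 3 + \left(-3 + \left(4 + 512\right)^{2}\right) \left(-16\right) = 3 + \left(-3 + 516^{2}\right) \left(-16\right) = 3 + \left(-3 + 266256\right) \left(-16\right) = 3 + 266253 \left(-16\right) = 3 - 4260048 = -4260045$)
$\frac{1}{g} = \frac{1}{-4260045} = - \frac{1}{4260045}$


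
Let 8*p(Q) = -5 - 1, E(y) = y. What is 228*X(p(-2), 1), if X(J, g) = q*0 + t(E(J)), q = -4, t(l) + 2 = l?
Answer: -627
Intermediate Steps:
t(l) = -2 + l
p(Q) = -¾ (p(Q) = (-5 - 1)/8 = (⅛)*(-6) = -¾)
X(J, g) = -2 + J (X(J, g) = -4*0 + (-2 + J) = 0 + (-2 + J) = -2 + J)
228*X(p(-2), 1) = 228*(-2 - ¾) = 228*(-11/4) = -627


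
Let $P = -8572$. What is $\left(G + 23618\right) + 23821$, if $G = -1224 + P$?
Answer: $37643$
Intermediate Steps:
$G = -9796$ ($G = -1224 - 8572 = -9796$)
$\left(G + 23618\right) + 23821 = \left(-9796 + 23618\right) + 23821 = 13822 + 23821 = 37643$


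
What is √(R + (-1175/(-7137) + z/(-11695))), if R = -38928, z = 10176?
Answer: I*√30134174474219968945/27822405 ≈ 197.3*I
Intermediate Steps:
√(R + (-1175/(-7137) + z/(-11695))) = √(-38928 + (-1175/(-7137) + 10176/(-11695))) = √(-38928 + (-1175*(-1/7137) + 10176*(-1/11695))) = √(-38928 + (1175/7137 - 10176/11695)) = √(-38928 - 58884487/83467215) = √(-3249270630007/83467215) = I*√30134174474219968945/27822405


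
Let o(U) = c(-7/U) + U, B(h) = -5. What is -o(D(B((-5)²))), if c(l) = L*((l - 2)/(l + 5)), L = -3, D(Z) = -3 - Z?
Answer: -13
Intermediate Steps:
c(l) = -3*(-2 + l)/(5 + l) (c(l) = -3*(l - 2)/(l + 5) = -3*(-2 + l)/(5 + l))
o(U) = U + 3*(2 + 7/U)/(5 - 7/U) (o(U) = 3*(2 - (-7)/U)/(5 - 7/U) + U = 3*(2 + 7/U)/(5 - 7/U) + U = U + 3*(2 + 7/U)/(5 - 7/U))
-o(D(B((-5)²))) = -(21 - (-3 - 1*(-5)) + 5*(-3 - 1*(-5))²)/(-7 + 5*(-3 - 1*(-5))) = -(21 - (-3 + 5) + 5*(-3 + 5)²)/(-7 + 5*(-3 + 5)) = -(21 - 1*2 + 5*2²)/(-7 + 5*2) = -(21 - 2 + 5*4)/(-7 + 10) = -(21 - 2 + 20)/3 = -39/3 = -1*13 = -13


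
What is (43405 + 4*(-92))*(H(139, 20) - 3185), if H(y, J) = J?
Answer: -136212105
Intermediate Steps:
(43405 + 4*(-92))*(H(139, 20) - 3185) = (43405 + 4*(-92))*(20 - 3185) = (43405 - 368)*(-3165) = 43037*(-3165) = -136212105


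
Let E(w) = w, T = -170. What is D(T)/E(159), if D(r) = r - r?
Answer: 0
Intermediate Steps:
D(r) = 0
D(T)/E(159) = 0/159 = 0*(1/159) = 0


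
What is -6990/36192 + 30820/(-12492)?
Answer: -50114855/18837936 ≈ -2.6603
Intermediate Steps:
-6990/36192 + 30820/(-12492) = -6990*1/36192 + 30820*(-1/12492) = -1165/6032 - 7705/3123 = -50114855/18837936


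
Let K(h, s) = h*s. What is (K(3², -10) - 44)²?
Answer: 17956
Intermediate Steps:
(K(3², -10) - 44)² = (3²*(-10) - 44)² = (9*(-10) - 44)² = (-90 - 44)² = (-134)² = 17956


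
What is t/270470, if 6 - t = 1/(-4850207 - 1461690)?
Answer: 37871383/1707178781590 ≈ 2.2184e-5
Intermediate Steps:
t = 37871383/6311897 (t = 6 - 1/(-4850207 - 1461690) = 6 - 1/(-6311897) = 6 - 1*(-1/6311897) = 6 + 1/6311897 = 37871383/6311897 ≈ 6.0000)
t/270470 = (37871383/6311897)/270470 = (37871383/6311897)*(1/270470) = 37871383/1707178781590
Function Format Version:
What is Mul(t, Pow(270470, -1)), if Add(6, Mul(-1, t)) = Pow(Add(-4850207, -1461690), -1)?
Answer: Rational(37871383, 1707178781590) ≈ 2.2184e-5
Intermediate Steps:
t = Rational(37871383, 6311897) (t = Add(6, Mul(-1, Pow(Add(-4850207, -1461690), -1))) = Add(6, Mul(-1, Pow(-6311897, -1))) = Add(6, Mul(-1, Rational(-1, 6311897))) = Add(6, Rational(1, 6311897)) = Rational(37871383, 6311897) ≈ 6.0000)
Mul(t, Pow(270470, -1)) = Mul(Rational(37871383, 6311897), Pow(270470, -1)) = Mul(Rational(37871383, 6311897), Rational(1, 270470)) = Rational(37871383, 1707178781590)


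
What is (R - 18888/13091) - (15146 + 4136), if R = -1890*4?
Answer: -351407510/13091 ≈ -26843.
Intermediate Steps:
R = -7560
(R - 18888/13091) - (15146 + 4136) = (-7560 - 18888/13091) - (15146 + 4136) = (-7560 - 18888*1/13091) - 1*19282 = (-7560 - 18888/13091) - 19282 = -98986848/13091 - 19282 = -351407510/13091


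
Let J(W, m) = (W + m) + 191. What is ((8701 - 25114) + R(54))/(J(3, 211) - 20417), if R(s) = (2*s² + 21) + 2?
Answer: 5279/10006 ≈ 0.52758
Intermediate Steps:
J(W, m) = 191 + W + m
R(s) = 23 + 2*s² (R(s) = (21 + 2*s²) + 2 = 23 + 2*s²)
((8701 - 25114) + R(54))/(J(3, 211) - 20417) = ((8701 - 25114) + (23 + 2*54²))/((191 + 3 + 211) - 20417) = (-16413 + (23 + 2*2916))/(405 - 20417) = (-16413 + (23 + 5832))/(-20012) = (-16413 + 5855)*(-1/20012) = -10558*(-1/20012) = 5279/10006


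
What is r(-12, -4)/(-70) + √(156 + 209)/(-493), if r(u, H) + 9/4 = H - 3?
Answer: 37/280 - √365/493 ≈ 0.093390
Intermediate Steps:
r(u, H) = -21/4 + H (r(u, H) = -9/4 + (H - 3) = -9/4 + (-3 + H) = -21/4 + H)
r(-12, -4)/(-70) + √(156 + 209)/(-493) = (-21/4 - 4)/(-70) + √(156 + 209)/(-493) = -37/4*(-1/70) + √365*(-1/493) = 37/280 - √365/493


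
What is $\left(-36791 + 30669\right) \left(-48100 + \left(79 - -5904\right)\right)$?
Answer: $257840274$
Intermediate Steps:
$\left(-36791 + 30669\right) \left(-48100 + \left(79 - -5904\right)\right) = - 6122 \left(-48100 + \left(79 + 5904\right)\right) = - 6122 \left(-48100 + 5983\right) = \left(-6122\right) \left(-42117\right) = 257840274$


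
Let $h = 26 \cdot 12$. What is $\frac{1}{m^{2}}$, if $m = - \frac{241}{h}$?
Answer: $\frac{97344}{58081} \approx 1.676$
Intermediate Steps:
$h = 312$
$m = - \frac{241}{312} \approx -0.77244$
$\frac{1}{m^{2}} = \frac{1}{\left(- \frac{241}{312}\right)^{2}} = \frac{1}{\frac{58081}{97344}} = \frac{97344}{58081}$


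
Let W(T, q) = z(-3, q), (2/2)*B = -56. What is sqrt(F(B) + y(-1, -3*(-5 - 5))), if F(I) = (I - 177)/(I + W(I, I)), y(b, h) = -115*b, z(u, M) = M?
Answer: 3*sqrt(10199)/28 ≈ 10.820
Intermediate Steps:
B = -56
W(T, q) = q
F(I) = (-177 + I)/(2*I) (F(I) = (I - 177)/(I + I) = (-177 + I)/((2*I)) = (-177 + I)*(1/(2*I)) = (-177 + I)/(2*I))
sqrt(F(B) + y(-1, -3*(-5 - 5))) = sqrt((1/2)*(-177 - 56)/(-56) - 115*(-1)) = sqrt((1/2)*(-1/56)*(-233) + 115) = sqrt(233/112 + 115) = sqrt(13113/112) = 3*sqrt(10199)/28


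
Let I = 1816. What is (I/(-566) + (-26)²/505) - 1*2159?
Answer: -308820717/142915 ≈ -2160.9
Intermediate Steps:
(I/(-566) + (-26)²/505) - 1*2159 = (1816/(-566) + (-26)²/505) - 1*2159 = (1816*(-1/566) + 676*(1/505)) - 2159 = (-908/283 + 676/505) - 2159 = -267232/142915 - 2159 = -308820717/142915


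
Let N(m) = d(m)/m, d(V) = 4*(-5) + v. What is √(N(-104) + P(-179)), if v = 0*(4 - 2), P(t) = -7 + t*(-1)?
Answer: 11*√962/26 ≈ 13.122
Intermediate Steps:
P(t) = -7 - t
v = 0 (v = 0*2 = 0)
d(V) = -20 (d(V) = 4*(-5) + 0 = -20 + 0 = -20)
N(m) = -20/m
√(N(-104) + P(-179)) = √(-20/(-104) + (-7 - 1*(-179))) = √(-20*(-1/104) + (-7 + 179)) = √(5/26 + 172) = √(4477/26) = 11*√962/26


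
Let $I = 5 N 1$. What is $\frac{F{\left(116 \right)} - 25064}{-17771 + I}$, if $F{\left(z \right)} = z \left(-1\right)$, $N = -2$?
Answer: $\frac{25180}{17781} \approx 1.4161$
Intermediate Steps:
$F{\left(z \right)} = - z$
$I = -10$ ($I = 5 \left(-2\right) 1 = \left(-10\right) 1 = -10$)
$\frac{F{\left(116 \right)} - 25064}{-17771 + I} = \frac{\left(-1\right) 116 - 25064}{-17771 - 10} = \frac{-116 - 25064}{-17781} = \left(-25180\right) \left(- \frac{1}{17781}\right) = \frac{25180}{17781}$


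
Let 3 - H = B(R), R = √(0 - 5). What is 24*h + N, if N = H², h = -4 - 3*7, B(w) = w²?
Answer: -536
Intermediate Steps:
R = I*√5 (R = √(-5) = I*√5 ≈ 2.2361*I)
h = -25 (h = -4 - 21 = -25)
H = 8 (H = 3 - (I*√5)² = 3 - 1*(-5) = 3 + 5 = 8)
N = 64 (N = 8² = 64)
24*h + N = 24*(-25) + 64 = -600 + 64 = -536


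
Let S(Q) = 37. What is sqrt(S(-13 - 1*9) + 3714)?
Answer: 11*sqrt(31) ≈ 61.245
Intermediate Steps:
sqrt(S(-13 - 1*9) + 3714) = sqrt(37 + 3714) = sqrt(3751) = 11*sqrt(31)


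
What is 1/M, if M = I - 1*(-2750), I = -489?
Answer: 1/2261 ≈ 0.00044228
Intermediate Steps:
M = 2261 (M = -489 - 1*(-2750) = -489 + 2750 = 2261)
1/M = 1/2261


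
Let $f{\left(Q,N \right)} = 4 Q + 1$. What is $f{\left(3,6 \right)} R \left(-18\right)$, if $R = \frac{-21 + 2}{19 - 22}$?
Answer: $-1482$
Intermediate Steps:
$f{\left(Q,N \right)} = 1 + 4 Q$
$R = \frac{19}{3}$ ($R = - \frac{19}{-3} = \left(-19\right) \left(- \frac{1}{3}\right) = \frac{19}{3} \approx 6.3333$)
$f{\left(3,6 \right)} R \left(-18\right) = \left(1 + 4 \cdot 3\right) \frac{19}{3} \left(-18\right) = \left(1 + 12\right) \frac{19}{3} \left(-18\right) = 13 \cdot \frac{19}{3} \left(-18\right) = \frac{247}{3} \left(-18\right) = -1482$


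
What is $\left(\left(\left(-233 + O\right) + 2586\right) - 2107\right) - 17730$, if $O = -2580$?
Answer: $-20064$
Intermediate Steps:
$\left(\left(\left(-233 + O\right) + 2586\right) - 2107\right) - 17730 = \left(\left(\left(-233 - 2580\right) + 2586\right) - 2107\right) - 17730 = \left(\left(-2813 + 2586\right) - 2107\right) - 17730 = \left(-227 - 2107\right) - 17730 = -2334 - 17730 = -20064$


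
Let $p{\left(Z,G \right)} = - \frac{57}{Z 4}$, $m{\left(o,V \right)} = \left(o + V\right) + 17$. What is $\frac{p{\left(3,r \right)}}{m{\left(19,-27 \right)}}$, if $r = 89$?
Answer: $- \frac{19}{36} \approx -0.52778$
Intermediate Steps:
$m{\left(o,V \right)} = 17 + V + o$ ($m{\left(o,V \right)} = \left(V + o\right) + 17 = 17 + V + o$)
$p{\left(Z,G \right)} = - \frac{57}{4 Z}$
$\frac{p{\left(3,r \right)}}{m{\left(19,-27 \right)}} = \frac{\left(- \frac{57}{4}\right) \frac{1}{3}}{17 - 27 + 19} = \frac{\left(- \frac{57}{4}\right) \frac{1}{3}}{9} = \left(- \frac{19}{4}\right) \frac{1}{9} = - \frac{19}{36}$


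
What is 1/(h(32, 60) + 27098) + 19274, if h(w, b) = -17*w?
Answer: 511801797/26554 ≈ 19274.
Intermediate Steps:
h(w, b) = -17*w
1/(h(32, 60) + 27098) + 19274 = 1/(-17*32 + 27098) + 19274 = 1/(-544 + 27098) + 19274 = 1/26554 + 19274 = 511801797/26554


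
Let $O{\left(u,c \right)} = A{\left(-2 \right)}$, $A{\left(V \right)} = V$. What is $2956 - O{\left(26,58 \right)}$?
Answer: $2958$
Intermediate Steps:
$O{\left(u,c \right)} = -2$
$2956 - O{\left(26,58 \right)} = 2956 - -2 = 2956 + 2 = 2958$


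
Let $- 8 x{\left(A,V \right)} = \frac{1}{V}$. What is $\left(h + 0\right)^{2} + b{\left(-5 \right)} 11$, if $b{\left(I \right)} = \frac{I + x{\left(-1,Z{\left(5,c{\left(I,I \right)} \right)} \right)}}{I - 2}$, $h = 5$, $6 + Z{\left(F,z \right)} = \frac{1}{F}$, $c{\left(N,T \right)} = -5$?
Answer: $\frac{7615}{232} \approx 32.823$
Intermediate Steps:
$Z{\left(F,z \right)} = -6 + \frac{1}{F}$
$x{\left(A,V \right)} = - \frac{1}{8 V}$
$b{\left(I \right)} = \frac{\frac{5}{232} + I}{-2 + I}$ ($b{\left(I \right)} = \frac{I - \frac{1}{8 \left(-6 + \frac{1}{5}\right)}}{I - 2} = \frac{I - \frac{1}{8 \left(-6 + \frac{1}{5}\right)}}{-2 + I} = \frac{I - \frac{1}{8 \left(- \frac{29}{5}\right)}}{-2 + I} = \frac{I - - \frac{5}{232}}{-2 + I} = \frac{I + \frac{5}{232}}{-2 + I} = \frac{\frac{5}{232} + I}{-2 + I}$)
$\left(h + 0\right)^{2} + b{\left(-5 \right)} 11 = \left(5 + 0\right)^{2} + \frac{\frac{5}{232} - 5}{-2 - 5} \cdot 11 = 5^{2} + \frac{1}{-7} \left(- \frac{1155}{232}\right) 11 = 25 + \left(- \frac{1}{7}\right) \left(- \frac{1155}{232}\right) 11 = 25 + \frac{165}{232} \cdot 11 = 25 + \frac{1815}{232} = \frac{7615}{232}$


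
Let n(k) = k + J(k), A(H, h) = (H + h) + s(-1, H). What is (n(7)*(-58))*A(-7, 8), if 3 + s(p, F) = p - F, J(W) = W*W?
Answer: -12992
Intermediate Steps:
J(W) = W²
s(p, F) = -3 + p - F (s(p, F) = -3 + (p - F) = -3 + p - F)
A(H, h) = -4 + h (A(H, h) = (H + h) + (-3 - 1 - H) = (H + h) + (-4 - H) = -4 + h)
n(k) = k + k²
(n(7)*(-58))*A(-7, 8) = ((7*(1 + 7))*(-58))*(-4 + 8) = ((7*8)*(-58))*4 = (56*(-58))*4 = -3248*4 = -12992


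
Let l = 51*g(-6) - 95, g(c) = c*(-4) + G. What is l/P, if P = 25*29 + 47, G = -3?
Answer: 244/193 ≈ 1.2642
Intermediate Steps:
g(c) = -3 - 4*c (g(c) = c*(-4) - 3 = -4*c - 3 = -3 - 4*c)
P = 772 (P = 725 + 47 = 772)
l = 976 (l = 51*(-3 - 4*(-6)) - 95 = 51*(-3 + 24) - 95 = 51*21 - 95 = 1071 - 95 = 976)
l/P = 976/772 = 976*(1/772) = 244/193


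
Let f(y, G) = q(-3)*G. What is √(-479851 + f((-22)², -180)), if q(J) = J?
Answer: I*√479311 ≈ 692.32*I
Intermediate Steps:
f(y, G) = -3*G
√(-479851 + f((-22)², -180)) = √(-479851 - 3*(-180)) = √(-479851 + 540) = √(-479311) = I*√479311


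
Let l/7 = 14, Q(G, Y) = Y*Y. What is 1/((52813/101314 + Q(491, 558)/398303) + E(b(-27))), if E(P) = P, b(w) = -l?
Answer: -40353670142/3902078565281 ≈ -0.010342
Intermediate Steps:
Q(G, Y) = Y**2
l = 98 (l = 7*14 = 98)
b(w) = -98 (b(w) = -1*98 = -98)
1/((52813/101314 + Q(491, 558)/398303) + E(b(-27))) = 1/((52813/101314 + 558**2/398303) - 98) = 1/((52813*(1/101314) + 311364*(1/398303)) - 98) = 1/((52813/101314 + 311364/398303) - 98) = 1/(52581108635/40353670142 - 98) = 1/(-3902078565281/40353670142) = -40353670142/3902078565281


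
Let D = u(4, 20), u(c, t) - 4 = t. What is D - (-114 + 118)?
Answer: 20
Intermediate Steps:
u(c, t) = 4 + t
D = 24 (D = 4 + 20 = 24)
D - (-114 + 118) = 24 - (-114 + 118) = 24 - 1*4 = 24 - 4 = 20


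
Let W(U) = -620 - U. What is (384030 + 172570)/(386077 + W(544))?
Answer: 556600/384913 ≈ 1.4460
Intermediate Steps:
(384030 + 172570)/(386077 + W(544)) = (384030 + 172570)/(386077 + (-620 - 1*544)) = 556600/(386077 + (-620 - 544)) = 556600/(386077 - 1164) = 556600/384913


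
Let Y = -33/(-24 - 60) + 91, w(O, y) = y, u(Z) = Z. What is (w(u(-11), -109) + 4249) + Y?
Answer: 118479/28 ≈ 4231.4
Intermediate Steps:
Y = 2559/28 (Y = -33/(-84) + 91 = -1/84*(-33) + 91 = 11/28 + 91 = 2559/28 ≈ 91.393)
(w(u(-11), -109) + 4249) + Y = (-109 + 4249) + 2559/28 = 4140 + 2559/28 = 118479/28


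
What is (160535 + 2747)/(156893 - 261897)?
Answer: -81641/52502 ≈ -1.5550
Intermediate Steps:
(160535 + 2747)/(156893 - 261897) = 163282/(-105004) = 163282*(-1/105004) = -81641/52502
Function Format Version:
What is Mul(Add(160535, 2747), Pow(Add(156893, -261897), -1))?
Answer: Rational(-81641, 52502) ≈ -1.5550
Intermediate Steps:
Mul(Add(160535, 2747), Pow(Add(156893, -261897), -1)) = Mul(163282, Pow(-105004, -1)) = Mul(163282, Rational(-1, 105004)) = Rational(-81641, 52502)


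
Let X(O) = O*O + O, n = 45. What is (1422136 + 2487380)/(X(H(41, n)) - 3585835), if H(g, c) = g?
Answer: -300732/275701 ≈ -1.0908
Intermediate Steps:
X(O) = O + O² (X(O) = O² + O = O + O²)
(1422136 + 2487380)/(X(H(41, n)) - 3585835) = (1422136 + 2487380)/(41*(1 + 41) - 3585835) = 3909516/(41*42 - 3585835) = 3909516/(1722 - 3585835) = 3909516/(-3584113) = 3909516*(-1/3584113) = -300732/275701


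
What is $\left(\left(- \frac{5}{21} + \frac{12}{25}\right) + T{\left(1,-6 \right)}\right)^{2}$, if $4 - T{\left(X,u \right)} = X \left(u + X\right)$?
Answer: $\frac{23541904}{275625} \approx 85.413$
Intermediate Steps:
$T{\left(X,u \right)} = 4 - X \left(X + u\right)$ ($T{\left(X,u \right)} = 4 - X \left(u + X\right) = 4 - X \left(X + u\right)$)
$\left(\left(- \frac{5}{21} + \frac{12}{25}\right) + T{\left(1,-6 \right)}\right)^{2} = \left(\left(- \frac{5}{21} + \frac{12}{25}\right) - \left(-3 - 6\right)\right)^{2} = \left(\left(\left(-5\right) \frac{1}{21} + 12 \cdot \frac{1}{25}\right) + \left(4 - 1 + 6\right)\right)^{2} = \left(\left(- \frac{5}{21} + \frac{12}{25}\right) + \left(4 - 1 + 6\right)\right)^{2} = \left(\frac{127}{525} + 9\right)^{2} = \left(\frac{4852}{525}\right)^{2} = \frac{23541904}{275625}$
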